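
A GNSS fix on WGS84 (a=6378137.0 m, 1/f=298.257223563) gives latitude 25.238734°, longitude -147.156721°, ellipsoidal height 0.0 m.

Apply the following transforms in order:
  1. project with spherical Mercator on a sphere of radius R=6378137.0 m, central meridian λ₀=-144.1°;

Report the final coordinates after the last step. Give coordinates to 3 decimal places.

E=-340272.625 m, N=2905096.326 m

start: φ=25.238734°, λ=-147.156721°, h=0.000 m
→ merc (R=6378137.0, λ₀=-144.1°): E=-340272.6252, N=2905096.3259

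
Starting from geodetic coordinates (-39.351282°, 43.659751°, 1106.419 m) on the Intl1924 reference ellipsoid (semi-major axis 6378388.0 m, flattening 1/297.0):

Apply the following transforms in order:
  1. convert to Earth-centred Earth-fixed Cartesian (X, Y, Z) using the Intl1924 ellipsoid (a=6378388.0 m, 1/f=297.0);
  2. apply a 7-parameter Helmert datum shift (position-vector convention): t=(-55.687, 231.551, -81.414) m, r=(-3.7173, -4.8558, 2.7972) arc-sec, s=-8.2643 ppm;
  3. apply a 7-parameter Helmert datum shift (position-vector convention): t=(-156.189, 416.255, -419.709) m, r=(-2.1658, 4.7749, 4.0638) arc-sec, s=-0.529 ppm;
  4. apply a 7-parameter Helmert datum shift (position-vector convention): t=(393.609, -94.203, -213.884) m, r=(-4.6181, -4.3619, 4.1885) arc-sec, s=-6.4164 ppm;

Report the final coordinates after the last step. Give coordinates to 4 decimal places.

X=3573719.1902 m, Y=3410778.8266 m, Z=-4024068.1477 m

start: φ=-39.351282°, λ=43.659751°, h=1106.419 m
→ ECEF (a=6378388.000, f=1/297.0): X=3573687.8430, Y=3410290.5092, Z=-4023317.6678
→ Helmert 7p (PV): X=3573651.0891, Y=3410469.8321, Z=-4023343.1620
→ Helmert 7p (PV): X=3573332.6793, Y=3410912.4450, Z=-4023879.2806
→ Helmert 7p (PV): X=3573719.1902, Y=3410778.8266, Z=-4024068.1477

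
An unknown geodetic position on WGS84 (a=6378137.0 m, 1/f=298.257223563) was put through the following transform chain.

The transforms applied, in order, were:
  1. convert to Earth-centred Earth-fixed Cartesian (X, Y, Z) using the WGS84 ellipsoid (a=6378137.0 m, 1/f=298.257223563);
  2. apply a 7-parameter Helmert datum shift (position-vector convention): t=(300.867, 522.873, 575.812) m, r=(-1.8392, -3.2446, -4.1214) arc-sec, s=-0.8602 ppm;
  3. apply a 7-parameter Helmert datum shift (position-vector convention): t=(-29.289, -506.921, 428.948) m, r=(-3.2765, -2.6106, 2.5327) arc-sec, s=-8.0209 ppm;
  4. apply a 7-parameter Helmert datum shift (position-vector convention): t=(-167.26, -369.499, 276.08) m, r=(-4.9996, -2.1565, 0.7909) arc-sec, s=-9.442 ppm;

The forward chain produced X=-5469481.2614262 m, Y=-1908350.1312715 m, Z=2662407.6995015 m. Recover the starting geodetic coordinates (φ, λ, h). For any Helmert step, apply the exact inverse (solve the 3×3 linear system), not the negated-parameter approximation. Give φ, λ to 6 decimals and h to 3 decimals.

φ=24.820733°, λ=-160.767535°, h=548.676 m

start: X=-5469481.2614, Y=-1908350.1313, Z=2662407.6995 m
→ Helmert⁻¹: X=-5469345.1264, Y=-1908042.2036, Z=2662167.6891
→ Helmert⁻¹: X=-5469349.4397, Y=-1907525.7079, Z=2661799.0130
→ Helmert⁻¹: X=-5469575.0212, Y=-1908183.2403, Z=2661294.5133
→ geod (Bowring, a=6378137.000): φ=24.82073300°, λ=-160.76753500°, h=548.6760 m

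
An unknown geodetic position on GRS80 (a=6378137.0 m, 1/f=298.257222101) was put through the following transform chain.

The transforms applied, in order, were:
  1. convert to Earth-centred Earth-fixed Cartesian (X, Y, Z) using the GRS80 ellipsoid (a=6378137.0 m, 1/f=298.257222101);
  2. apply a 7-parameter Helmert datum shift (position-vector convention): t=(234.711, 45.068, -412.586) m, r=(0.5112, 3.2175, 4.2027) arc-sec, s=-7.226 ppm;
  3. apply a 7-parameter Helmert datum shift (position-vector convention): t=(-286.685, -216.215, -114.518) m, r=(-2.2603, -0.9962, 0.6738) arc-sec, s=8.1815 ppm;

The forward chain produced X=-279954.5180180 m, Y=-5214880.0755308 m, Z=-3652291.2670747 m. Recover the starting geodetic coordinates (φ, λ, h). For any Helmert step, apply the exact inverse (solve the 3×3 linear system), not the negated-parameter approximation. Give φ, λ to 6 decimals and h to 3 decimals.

start: X=-279954.5180, Y=-5214880.0755, Z=-3652291.2671 m
→ Helmert⁻¹: X=-279700.2184, Y=-5214580.2617, Z=-3652202.6608
→ Helmert⁻¹: X=-279986.2383, Y=-5214666.3566, Z=-3651807.9064
→ geod (Bowring, a=6378137.000): φ=-35.14555600°, λ=-93.07337800°, h=1259.2530 m

φ=-35.145556°, λ=-93.073378°, h=1259.253 m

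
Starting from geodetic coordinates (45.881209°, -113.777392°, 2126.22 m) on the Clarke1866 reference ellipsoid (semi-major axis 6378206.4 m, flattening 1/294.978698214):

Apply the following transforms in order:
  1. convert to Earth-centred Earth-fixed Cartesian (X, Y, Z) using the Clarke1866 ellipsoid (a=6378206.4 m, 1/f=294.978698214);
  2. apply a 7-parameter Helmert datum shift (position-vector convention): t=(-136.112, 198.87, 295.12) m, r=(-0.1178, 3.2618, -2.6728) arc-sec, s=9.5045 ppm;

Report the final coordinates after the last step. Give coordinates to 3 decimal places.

start: φ=45.881209°, λ=-113.777392°, h=2126.220 m
→ ECEF (a=6378206.400, f=1/294.978698214): X=-1793937.0077, Y=-4071750.2957, Z=4557388.4716
→ Helmert 7p (PV): X=-1794070.8632, Y=-4071564.2767, Z=4557757.6017

X=-1794070.863 m, Y=-4071564.277 m, Z=4557757.602 m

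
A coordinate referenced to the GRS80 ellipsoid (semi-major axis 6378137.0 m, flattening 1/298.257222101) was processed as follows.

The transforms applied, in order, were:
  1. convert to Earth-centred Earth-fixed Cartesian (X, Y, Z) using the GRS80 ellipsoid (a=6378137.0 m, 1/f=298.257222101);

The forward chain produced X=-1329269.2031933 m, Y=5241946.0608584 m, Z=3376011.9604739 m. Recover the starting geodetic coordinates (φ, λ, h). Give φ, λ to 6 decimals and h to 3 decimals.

start: X=-1329269.2032, Y=5241946.0609, Z=3376011.9605 m
→ geod (Bowring, a=6378137.000): φ=32.14870400°, λ=104.22930300°, h=3021.8600 m

φ=32.148704°, λ=104.229303°, h=3021.860 m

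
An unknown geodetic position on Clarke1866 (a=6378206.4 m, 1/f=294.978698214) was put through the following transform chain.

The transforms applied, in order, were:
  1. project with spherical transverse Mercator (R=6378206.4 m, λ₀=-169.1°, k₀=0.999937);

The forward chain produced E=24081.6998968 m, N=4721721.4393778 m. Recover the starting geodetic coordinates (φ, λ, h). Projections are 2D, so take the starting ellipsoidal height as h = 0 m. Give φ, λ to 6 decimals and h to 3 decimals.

φ=42.417783°, λ=-168.806953°, h=0.000 m

start: E=24081.6999, N=4721721.4394 m
→ tm⁻¹: φ=42.41778300°, λ=-168.80695300°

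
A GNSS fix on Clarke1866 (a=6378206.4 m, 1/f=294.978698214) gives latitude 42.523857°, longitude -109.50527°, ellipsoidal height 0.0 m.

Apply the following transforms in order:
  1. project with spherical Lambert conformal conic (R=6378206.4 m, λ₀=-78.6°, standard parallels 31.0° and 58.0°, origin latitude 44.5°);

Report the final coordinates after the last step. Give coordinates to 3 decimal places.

start: φ=42.523857°, λ=-109.505270°, h=0.000 m
→ lcc (R=6378206.4, λ₀=-78.6°): E=-2407931.1632, N=251258.4456

E=-2407931.163 m, N=251258.446 m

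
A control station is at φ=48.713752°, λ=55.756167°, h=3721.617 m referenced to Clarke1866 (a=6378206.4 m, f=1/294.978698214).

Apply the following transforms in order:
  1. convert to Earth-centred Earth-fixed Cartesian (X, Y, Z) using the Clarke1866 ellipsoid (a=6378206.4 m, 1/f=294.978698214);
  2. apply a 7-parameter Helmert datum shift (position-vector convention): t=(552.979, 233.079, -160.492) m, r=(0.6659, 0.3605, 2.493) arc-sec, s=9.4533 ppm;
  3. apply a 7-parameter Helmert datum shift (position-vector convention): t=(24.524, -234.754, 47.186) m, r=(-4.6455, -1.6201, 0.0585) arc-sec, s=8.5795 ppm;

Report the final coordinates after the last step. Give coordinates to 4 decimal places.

start: φ=48.713752°, λ=55.756167°, h=3721.617 m
→ ECEF (a=6378206.400, f=1/294.978698214): X=2374097.1540, Y=3487635.5622, Z=4772206.7761
→ Helmert 7p (PV): X=2374638.7634, Y=3487914.8988, Z=4772098.5073
→ Helmert 7p (PV): X=2374645.1888, Y=3487818.2211, Z=4772126.7316

X=2374645.1888 m, Y=3487818.2211 m, Z=4772126.7316 m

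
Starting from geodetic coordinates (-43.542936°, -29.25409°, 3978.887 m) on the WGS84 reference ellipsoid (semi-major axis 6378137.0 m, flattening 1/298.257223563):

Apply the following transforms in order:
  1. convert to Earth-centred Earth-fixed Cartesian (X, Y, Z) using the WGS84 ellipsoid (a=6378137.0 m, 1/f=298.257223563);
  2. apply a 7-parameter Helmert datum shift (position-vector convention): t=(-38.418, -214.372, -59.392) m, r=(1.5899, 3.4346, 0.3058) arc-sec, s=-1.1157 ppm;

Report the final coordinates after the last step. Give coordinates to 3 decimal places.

X=4042428.798 m, Y=-2264483.083 m, Z=-4374301.124 m

start: φ=-43.542936°, λ=-29.254090°, h=3978.887 m
→ ECEF (a=6378137.000, f=1/298.257223563): X=4042541.2053, Y=-2264310.9464, Z=-4374161.8452
→ Helmert 7p (PV): X=4042428.7981, Y=-2264483.0826, Z=-4374301.1243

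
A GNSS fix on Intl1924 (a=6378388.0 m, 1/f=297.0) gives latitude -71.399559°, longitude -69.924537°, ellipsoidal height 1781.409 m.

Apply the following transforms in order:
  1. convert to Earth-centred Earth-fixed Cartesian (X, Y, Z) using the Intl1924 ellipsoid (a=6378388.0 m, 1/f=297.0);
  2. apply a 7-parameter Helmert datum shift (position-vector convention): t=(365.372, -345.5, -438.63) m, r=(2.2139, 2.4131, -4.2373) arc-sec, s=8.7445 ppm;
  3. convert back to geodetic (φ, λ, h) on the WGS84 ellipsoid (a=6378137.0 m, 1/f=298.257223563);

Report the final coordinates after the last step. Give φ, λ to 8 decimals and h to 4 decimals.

start: φ=-71.399559°, λ=-69.924537°, h=1781.409 m
→ ECEF (a=6378388.000, f=1/297.0): X=700668.1087, Y=-1917209.2752, Z=-6024479.8153
→ Helmert 7p (PV): X=700929.7409, Y=-1917521.2711, Z=-6024999.9017
→ geod (Bowring, a=6378137.000): φ=-71.39729826°, λ=-69.92064619°, h=2565.4067 m

φ=-71.39729826°, λ=-69.92064619°, h=2565.4067 m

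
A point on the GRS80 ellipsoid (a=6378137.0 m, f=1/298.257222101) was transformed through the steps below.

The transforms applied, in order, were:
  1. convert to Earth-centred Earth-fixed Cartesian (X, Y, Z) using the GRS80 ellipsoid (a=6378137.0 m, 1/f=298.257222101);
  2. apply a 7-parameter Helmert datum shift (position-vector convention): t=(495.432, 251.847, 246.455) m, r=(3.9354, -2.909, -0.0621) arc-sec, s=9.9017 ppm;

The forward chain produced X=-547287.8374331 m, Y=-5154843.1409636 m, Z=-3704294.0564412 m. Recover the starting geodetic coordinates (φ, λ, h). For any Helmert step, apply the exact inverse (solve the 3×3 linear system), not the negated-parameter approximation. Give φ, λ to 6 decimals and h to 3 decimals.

start: X=-547287.8374, Y=-5154843.1410, Z=-3704294.0564 m
→ Helmert⁻¹: X=-547828.5374, Y=-5155114.7867, Z=-3704397.7481
→ geod (Bowring, a=6378137.000): φ=-35.73043200°, λ=-96.06599500°, h=762.5360 m

φ=-35.730432°, λ=-96.065995°, h=762.536 m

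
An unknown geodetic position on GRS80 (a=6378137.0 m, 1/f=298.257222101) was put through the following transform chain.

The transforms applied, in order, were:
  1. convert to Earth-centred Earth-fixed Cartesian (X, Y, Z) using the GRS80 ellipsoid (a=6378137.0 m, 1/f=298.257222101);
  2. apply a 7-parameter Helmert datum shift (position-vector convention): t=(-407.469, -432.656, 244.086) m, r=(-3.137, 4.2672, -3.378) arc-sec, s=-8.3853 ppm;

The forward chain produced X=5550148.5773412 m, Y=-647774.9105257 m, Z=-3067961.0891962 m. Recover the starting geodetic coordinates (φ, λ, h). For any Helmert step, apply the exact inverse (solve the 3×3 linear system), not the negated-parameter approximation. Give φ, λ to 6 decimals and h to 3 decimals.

φ=-28.930637°, λ=-6.650669°, h=1965.731 m

start: X=5550148.5773, Y=-647774.9105, Z=-3067961.0892 m
→ Helmert⁻¹: X=5550676.6625, Y=-647210.1173, Z=-3068125.9142
→ geod (Bowring, a=6378137.000): φ=-28.93063700°, λ=-6.65066900°, h=1965.7310 m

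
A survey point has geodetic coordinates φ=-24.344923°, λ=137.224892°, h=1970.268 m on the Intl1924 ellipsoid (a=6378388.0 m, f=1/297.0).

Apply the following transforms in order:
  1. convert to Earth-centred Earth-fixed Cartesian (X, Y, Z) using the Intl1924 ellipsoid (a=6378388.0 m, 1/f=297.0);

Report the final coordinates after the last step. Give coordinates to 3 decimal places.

start: φ=-24.344923°, λ=137.224892°, h=1970.268 m
→ ECEF (a=6378388.000, f=1/297.0): X=-4269339.7468, Y=3950008.0508, Z=-2613984.3536

X=-4269339.747 m, Y=3950008.051 m, Z=-2613984.354 m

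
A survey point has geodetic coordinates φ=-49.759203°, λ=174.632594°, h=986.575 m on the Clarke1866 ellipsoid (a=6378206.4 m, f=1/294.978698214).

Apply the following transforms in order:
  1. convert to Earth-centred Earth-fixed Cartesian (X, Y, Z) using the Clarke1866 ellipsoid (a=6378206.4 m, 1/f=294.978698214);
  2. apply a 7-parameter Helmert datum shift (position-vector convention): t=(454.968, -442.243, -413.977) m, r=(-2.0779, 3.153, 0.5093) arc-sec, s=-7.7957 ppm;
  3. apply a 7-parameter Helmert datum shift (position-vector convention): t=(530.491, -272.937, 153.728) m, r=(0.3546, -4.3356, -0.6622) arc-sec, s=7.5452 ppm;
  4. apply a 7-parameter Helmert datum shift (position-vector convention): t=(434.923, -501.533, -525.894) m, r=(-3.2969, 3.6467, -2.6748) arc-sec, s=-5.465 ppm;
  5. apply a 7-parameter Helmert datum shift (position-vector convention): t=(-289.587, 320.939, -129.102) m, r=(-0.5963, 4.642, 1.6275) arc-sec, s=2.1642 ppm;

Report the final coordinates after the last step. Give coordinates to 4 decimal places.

start: φ=-49.759203°, λ=174.632594°, h=986.575 m
→ ECEF (a=6378206.400, f=1/294.978698214): X=-4111012.0377, Y=386245.6394, Z=-4846078.8845
→ Helmert 7p (PV): X=-4110600.0526, Y=385741.4159, Z=-4846396.1328
→ Helmert 7p (PV): X=-4109997.4685, Y=385492.9181, Z=-4846364.7124
→ Helmert 7p (PV): X=-4109620.7672, Y=384965.1127, Z=-4846797.6195
→ Helmert 7p (PV): X=-4110031.3635, Y=385240.4466, Z=-4846845.8364

X=-4110031.3635 m, Y=385240.4466 m, Z=-4846845.8364 m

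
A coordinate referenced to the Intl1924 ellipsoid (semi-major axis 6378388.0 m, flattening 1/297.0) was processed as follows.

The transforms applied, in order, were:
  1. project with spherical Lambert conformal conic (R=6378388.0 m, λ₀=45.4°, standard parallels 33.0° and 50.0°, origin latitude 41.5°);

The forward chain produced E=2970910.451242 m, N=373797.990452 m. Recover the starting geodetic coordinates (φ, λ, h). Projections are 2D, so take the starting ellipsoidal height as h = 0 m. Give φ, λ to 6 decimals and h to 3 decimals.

φ=39.204811°, λ=81.213398°, h=0.000 m

start: E=2970910.4512, N=373797.9905 m
→ lcc⁻¹: φ=39.20481100°, λ=81.21339800°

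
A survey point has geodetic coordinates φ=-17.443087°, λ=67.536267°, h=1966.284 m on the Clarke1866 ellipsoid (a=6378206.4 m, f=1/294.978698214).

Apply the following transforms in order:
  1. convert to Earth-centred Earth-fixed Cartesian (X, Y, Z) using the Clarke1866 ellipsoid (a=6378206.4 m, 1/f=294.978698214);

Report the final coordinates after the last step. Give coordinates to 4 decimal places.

X=2326457.8359 m, Y=5626636.9786 m, Z=-1900146.3615 m

start: φ=-17.443087°, λ=67.536267°, h=1966.284 m
→ ECEF (a=6378206.400, f=1/294.978698214): X=2326457.8359, Y=5626636.9786, Z=-1900146.3615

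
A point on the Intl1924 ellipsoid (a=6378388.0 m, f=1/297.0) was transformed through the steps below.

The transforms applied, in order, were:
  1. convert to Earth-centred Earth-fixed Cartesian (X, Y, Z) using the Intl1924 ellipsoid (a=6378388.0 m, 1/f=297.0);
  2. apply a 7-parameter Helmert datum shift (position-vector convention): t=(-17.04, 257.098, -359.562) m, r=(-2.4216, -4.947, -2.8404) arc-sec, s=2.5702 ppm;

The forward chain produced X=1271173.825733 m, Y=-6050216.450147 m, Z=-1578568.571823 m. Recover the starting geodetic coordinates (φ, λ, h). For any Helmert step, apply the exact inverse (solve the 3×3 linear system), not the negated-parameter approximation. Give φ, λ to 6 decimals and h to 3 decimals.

start: X=1271173.8257, Y=-6050216.4501, Z=-1578568.5718 m
→ Helmert⁻¹: X=1271233.0631, Y=-6050421.9618, Z=-1578306.4759
→ geod (Bowring, a=6378388.000): φ=-14.41373000°, λ=-78.13437600°, h=3738.6570 m

φ=-14.413730°, λ=-78.134376°, h=3738.657 m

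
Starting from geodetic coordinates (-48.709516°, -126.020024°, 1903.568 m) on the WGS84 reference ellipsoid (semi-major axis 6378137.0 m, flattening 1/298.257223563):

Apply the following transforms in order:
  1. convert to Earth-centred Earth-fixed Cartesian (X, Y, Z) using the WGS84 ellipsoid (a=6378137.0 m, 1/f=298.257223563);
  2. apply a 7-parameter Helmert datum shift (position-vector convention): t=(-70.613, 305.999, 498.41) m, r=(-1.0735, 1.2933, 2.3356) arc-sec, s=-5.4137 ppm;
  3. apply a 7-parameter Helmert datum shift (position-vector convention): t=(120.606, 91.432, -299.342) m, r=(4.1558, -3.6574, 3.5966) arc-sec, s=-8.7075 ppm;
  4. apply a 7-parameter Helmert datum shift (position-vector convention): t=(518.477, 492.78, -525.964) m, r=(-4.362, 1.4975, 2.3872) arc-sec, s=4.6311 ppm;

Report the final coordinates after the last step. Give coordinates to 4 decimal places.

X=-2479731.1392 m, Y=-3410788.0144 m, Z=-4771004.9933 m

start: φ=-48.709516°, λ=-126.020024°, h=1903.568 m
→ ECEF (a=6378137.000, f=1/298.257223563): X=-2480480.7760, Y=-3411580.9501, Z=-4770734.1073
→ Helmert 7p (PV): X=-2480529.2431, Y=-3411309.3979, Z=-4770176.5618
→ Helmert 7p (PV): X=-2480242.9740, Y=-3411135.4059, Z=-4770547.0809
→ Helmert 7p (PV): X=-2479731.1392, Y=-3410788.0144, Z=-4771004.9933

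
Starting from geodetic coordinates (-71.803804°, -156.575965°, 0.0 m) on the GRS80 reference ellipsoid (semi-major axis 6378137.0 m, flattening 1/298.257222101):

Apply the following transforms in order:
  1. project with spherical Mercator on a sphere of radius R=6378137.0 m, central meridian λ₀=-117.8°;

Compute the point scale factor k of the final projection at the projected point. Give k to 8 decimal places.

3.20233799

start: φ=-71.803804°, λ=-156.575965°, h=0.000 m
→ into merc (λ₀=-117.8°): φ=-71.80380400°, λ−λ₀=-38.77596500°
scale k = 3.20233799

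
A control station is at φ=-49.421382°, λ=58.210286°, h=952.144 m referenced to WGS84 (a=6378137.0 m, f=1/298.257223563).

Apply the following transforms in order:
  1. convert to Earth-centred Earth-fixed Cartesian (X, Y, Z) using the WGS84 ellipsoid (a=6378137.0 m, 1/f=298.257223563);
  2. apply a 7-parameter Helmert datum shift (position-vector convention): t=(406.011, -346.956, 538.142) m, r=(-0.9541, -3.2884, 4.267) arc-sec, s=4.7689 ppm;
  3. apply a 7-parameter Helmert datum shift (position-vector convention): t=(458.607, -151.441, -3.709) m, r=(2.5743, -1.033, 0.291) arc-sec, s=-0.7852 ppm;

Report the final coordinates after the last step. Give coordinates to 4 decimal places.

start: φ=-49.421382°, λ=58.210286°, h=952.144 m
→ ECEF (a=6378137.000, f=1/298.257223563): X=2190222.9231, Y=3533884.3615, Z=-4821896.8007
→ Helmert 7p (PV): X=2190643.1473, Y=3533577.2633, Z=-4821363.0822
→ Helmert 7p (PV): X=2191119.1949, Y=3533486.3115, Z=-4821307.9335

X=2191119.1949 m, Y=3533486.3115 m, Z=-4821307.9335 m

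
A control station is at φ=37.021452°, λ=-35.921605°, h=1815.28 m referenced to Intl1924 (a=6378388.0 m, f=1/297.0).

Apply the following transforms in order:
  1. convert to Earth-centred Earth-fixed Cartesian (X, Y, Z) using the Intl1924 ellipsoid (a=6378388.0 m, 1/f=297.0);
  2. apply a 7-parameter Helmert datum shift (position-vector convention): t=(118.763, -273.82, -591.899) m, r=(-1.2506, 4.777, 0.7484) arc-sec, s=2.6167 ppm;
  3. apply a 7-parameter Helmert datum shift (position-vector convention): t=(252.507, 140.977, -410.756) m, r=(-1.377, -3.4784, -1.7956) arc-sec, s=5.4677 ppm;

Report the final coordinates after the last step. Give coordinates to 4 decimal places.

start: φ=37.021452°, λ=-35.921605°, h=1815.280 m
→ ECEF (a=6378388.000, f=1/297.0): X=4130275.7126, Y=-2992195.1803, Z=3820448.3614
→ Helmert 7p (PV): X=4130504.6202, Y=-2992438.6801, Z=3819788.9458
→ Helmert 7p (PV): X=4130689.2449, Y=-2992324.5218, Z=3819488.7087

X=4130689.2449 m, Y=-2992324.5218 m, Z=3819488.7087 m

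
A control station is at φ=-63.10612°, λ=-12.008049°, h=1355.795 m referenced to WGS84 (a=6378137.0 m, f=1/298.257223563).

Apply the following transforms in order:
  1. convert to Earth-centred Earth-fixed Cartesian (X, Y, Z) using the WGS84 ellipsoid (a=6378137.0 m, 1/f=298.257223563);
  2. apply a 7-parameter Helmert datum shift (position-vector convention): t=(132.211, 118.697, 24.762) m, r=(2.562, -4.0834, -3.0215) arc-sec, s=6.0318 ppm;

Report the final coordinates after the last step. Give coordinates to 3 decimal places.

start: φ=-63.106120°, λ=-12.008049°, h=1355.795 m
→ ECEF (a=6378137.000, f=1/298.257223563): X=2830095.6360, Y=-601970.9488, Z=-5666547.5028
→ Helmert 7p (PV): X=2830348.2801, Y=-601826.9559, Z=-5666508.3699

X=2830348.280 m, Y=-601826.956 m, Z=-5666508.370 m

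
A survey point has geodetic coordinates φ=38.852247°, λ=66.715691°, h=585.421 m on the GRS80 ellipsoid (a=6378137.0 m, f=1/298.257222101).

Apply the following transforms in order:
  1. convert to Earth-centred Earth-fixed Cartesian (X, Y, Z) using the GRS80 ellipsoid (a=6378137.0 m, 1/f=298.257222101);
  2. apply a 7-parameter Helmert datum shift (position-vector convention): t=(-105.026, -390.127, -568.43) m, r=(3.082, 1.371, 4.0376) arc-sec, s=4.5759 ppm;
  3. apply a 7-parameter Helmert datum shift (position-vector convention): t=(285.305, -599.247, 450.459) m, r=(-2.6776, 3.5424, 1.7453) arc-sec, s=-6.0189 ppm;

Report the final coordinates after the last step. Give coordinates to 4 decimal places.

X=1966371.6243 m, Y=4568024.3343 m, Z=3979762.1256 m

start: φ=38.852247°, λ=66.715691°, h=585.421 m
→ ECEF (a=6378137.000, f=1/298.257222101): X=1966227.4792, Y=4568972.9845, Z=3979923.7073
→ Helmert 7p (PV): X=1966068.4670, Y=4568582.7853, Z=3979428.6896
→ Helmert 7p (PV): X=1966371.6243, Y=4568024.3343, Z=3979762.1256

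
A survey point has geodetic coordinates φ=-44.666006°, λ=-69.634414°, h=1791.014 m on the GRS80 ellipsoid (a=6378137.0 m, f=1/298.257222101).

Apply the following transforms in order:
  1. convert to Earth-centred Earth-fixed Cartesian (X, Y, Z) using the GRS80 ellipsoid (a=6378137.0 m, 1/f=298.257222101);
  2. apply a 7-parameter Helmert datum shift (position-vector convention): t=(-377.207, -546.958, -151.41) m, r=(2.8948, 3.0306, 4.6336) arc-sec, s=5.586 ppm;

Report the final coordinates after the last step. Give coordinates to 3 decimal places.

X=1581374.321 m, Y=-4261401.158 m, Z=-4462545.316 m

start: φ=-44.666006°, λ=-69.634414°, h=1791.014 m
→ ECEF (a=6378137.000, f=1/298.257222101): X=1581712.5363, Y=-4260928.5569, Z=-4462285.9402
→ Helmert 7p (PV): X=1581374.3205, Y=-4261401.1584, Z=-4462545.3163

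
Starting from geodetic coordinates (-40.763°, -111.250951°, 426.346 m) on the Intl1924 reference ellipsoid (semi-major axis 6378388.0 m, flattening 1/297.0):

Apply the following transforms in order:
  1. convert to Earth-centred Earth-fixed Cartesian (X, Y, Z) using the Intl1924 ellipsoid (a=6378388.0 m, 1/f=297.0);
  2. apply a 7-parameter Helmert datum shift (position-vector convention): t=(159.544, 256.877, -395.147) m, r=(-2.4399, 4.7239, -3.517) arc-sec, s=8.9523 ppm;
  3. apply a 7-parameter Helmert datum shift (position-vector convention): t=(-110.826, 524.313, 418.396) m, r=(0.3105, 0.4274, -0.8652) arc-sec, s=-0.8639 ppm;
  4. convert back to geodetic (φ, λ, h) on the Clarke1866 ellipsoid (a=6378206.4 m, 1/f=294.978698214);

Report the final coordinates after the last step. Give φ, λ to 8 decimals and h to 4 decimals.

start: φ=-40.763000°, λ=-111.250951°, h=426.346 m
→ ECEF (a=6378388.000, f=1/297.0): X=-1753680.3434, Y=-4509359.9461, Z=-4142872.6305
→ Helmert 7p (PV): X=-1753708.2696, Y=-4509162.5425, Z=-4143211.3608
→ Helmert 7p (PV): X=-1753845.0798, Y=-4508620.7410, Z=-4142792.5395
→ geod (Bowring, a=6378206.400): φ=-40.76745785°, λ=-111.25594260°, h=141.4488 m

φ=-40.76745785°, λ=-111.25594260°, h=141.4488 m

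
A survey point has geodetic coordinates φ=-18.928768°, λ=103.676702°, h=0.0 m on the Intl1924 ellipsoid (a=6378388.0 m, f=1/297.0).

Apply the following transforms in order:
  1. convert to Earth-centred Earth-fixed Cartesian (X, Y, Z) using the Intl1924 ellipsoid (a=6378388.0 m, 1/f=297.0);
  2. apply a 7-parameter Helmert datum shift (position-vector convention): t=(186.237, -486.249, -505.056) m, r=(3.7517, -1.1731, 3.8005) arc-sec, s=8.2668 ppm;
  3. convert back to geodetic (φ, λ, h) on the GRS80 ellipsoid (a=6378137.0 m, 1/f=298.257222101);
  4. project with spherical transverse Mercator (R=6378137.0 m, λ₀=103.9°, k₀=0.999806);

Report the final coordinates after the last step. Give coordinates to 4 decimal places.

start: φ=-18.928768°, λ=103.676702°, h=0.000 m
→ ECEF (a=6378388.000, f=1/297.0): X=-1427074.9878, Y=5864459.3659, Z=-2055918.0692
→ Helmert 7p (PV): X=-1426996.9109, Y=5864032.6976, Z=-2056341.5693
→ geod (Bowring, a=6378137.000): φ=-18.93315090°, λ=103.67693953°, h=-30.8010 m
→ tm (R=6378137.0, λ₀=103.9°): E=-23483.0574, N=-2107234.6688

E=-23483.0574 m, N=-2107234.6688 m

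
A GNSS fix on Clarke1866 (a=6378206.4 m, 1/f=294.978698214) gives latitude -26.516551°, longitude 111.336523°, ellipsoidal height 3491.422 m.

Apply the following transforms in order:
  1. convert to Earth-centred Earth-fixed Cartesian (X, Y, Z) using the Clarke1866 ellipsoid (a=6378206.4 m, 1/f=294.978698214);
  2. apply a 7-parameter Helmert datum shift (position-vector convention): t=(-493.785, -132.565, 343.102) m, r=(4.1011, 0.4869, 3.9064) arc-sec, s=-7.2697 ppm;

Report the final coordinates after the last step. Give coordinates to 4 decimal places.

X=-2079681.1499 m, Y=5322421.0285 m, Z=-2831310.3412 m

start: φ=-26.516551°, λ=111.336523°, h=3491.422 m
→ ECEF (a=6378206.400, f=1/294.978698214): X=-2079094.9925, Y=5322575.3591, Z=-2831784.7636
→ Helmert 7p (PV): X=-2079681.1499, Y=5322421.0285, Z=-2831310.3412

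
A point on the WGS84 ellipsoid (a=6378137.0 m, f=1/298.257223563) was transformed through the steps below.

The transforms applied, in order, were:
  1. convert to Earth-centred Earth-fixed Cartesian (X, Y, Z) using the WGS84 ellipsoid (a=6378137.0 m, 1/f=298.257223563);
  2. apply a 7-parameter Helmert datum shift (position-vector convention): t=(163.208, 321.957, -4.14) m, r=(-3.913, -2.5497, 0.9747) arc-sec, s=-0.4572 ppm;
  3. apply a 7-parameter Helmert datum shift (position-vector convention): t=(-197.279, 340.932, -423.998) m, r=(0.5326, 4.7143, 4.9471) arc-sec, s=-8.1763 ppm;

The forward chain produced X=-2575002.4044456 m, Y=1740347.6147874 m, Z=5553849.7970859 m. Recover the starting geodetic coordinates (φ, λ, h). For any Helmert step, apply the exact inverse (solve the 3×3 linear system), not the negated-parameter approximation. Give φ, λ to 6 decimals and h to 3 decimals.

start: X=-2575002.4044, Y=1740347.6148, Z=5553849.7971 m
→ Helmert⁻¹: X=-2574911.3888, Y=1740097.0087, Z=5554255.8647
→ Helmert⁻¹: X=-2574998.8946, Y=1739682.6454, Z=5554327.3775
→ geod (Bowring, a=6378137.000): φ=60.93705700°, λ=145.95683500°, h=2732.4790 m

φ=60.937057°, λ=145.956835°, h=2732.479 m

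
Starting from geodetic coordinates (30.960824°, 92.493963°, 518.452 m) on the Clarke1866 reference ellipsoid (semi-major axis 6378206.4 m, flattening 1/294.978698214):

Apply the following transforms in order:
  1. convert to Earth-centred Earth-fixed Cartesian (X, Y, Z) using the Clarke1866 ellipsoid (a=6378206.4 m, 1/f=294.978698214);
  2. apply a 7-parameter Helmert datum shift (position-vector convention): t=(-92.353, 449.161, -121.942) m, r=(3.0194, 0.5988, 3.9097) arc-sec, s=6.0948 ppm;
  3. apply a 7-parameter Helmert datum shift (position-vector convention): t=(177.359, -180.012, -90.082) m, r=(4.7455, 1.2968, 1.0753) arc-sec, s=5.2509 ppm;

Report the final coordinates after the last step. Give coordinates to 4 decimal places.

start: φ=30.960824°, λ=92.493963°, h=518.452 m
→ ECEF (a=6378206.400, f=1/294.978698214): X=-238230.4600, Y=5469599.3085, Z=3262260.1149
→ Helmert 7p (PV): X=-238418.4699, Y=5470029.5352, Z=3262238.8143
→ Helmert 7p (PV): X=-238250.3693, Y=5469801.9486, Z=3262293.2097

X=-238250.3693 m, Y=5469801.9486 m, Z=3262293.2097 m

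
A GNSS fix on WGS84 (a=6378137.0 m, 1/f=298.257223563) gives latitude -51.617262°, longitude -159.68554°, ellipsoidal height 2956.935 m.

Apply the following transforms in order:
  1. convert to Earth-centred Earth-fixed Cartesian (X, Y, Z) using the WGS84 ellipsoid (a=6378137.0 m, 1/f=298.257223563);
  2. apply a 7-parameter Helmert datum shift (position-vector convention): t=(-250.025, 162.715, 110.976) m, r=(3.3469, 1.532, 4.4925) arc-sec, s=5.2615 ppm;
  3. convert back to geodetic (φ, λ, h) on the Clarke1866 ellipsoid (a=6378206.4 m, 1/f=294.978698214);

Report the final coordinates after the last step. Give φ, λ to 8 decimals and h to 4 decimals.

start: φ=-51.617262°, λ=-159.685540°, h=2956.935 m
→ ECEF (a=6378137.000, f=1/298.257223563): X=-3723320.7711, Y=-1378366.5254, Z=-4978791.4916
→ Helmert 7p (PV): X=-3723597.3444, Y=-1378211.3706, Z=-4978701.4228
→ geod (Bowring, a=6378206.400): φ=-51.61739452°, λ=-159.68902529°, h=3090.5374 m

φ=-51.61739452°, λ=-159.68902529°, h=3090.5374 m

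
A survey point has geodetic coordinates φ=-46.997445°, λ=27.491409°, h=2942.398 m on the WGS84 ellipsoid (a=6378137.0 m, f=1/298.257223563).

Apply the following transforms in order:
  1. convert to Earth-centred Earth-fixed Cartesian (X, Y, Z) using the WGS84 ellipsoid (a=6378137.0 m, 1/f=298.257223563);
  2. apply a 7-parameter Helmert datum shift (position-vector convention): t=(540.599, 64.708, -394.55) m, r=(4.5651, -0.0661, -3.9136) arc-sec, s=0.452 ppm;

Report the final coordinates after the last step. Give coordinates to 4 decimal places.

start: φ=-46.997445°, λ=27.491409°, h=2942.398 m
→ ECEF (a=6378137.000, f=1/298.257223563): X=3867582.3391, Y=2012598.9286, Z=-4643722.9126
→ Helmert 7p (PV): X=3868164.3608, Y=2012693.9400, Z=-4644073.7788

X=3868164.3608 m, Y=2012693.9400 m, Z=-4644073.7788 m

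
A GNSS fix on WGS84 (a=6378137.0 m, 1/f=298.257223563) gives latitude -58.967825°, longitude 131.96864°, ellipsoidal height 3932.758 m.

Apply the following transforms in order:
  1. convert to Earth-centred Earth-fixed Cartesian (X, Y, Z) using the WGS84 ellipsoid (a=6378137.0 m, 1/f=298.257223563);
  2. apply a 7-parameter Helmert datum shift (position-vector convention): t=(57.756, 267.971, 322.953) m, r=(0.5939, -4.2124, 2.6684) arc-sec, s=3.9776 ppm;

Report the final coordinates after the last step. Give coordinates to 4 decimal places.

X=-2205450.3285 m, Y=2452506.1383 m, Z=-5445195.9614 m

start: φ=-58.967825°, λ=131.968640°, h=3932.758 m
→ ECEF (a=6378137.000, f=1/298.257223563): X=-2205578.7966, Y=2452241.2672, Z=-5445459.2722
→ Helmert 7p (PV): X=-2205450.3285, Y=2452506.1383, Z=-5445195.9614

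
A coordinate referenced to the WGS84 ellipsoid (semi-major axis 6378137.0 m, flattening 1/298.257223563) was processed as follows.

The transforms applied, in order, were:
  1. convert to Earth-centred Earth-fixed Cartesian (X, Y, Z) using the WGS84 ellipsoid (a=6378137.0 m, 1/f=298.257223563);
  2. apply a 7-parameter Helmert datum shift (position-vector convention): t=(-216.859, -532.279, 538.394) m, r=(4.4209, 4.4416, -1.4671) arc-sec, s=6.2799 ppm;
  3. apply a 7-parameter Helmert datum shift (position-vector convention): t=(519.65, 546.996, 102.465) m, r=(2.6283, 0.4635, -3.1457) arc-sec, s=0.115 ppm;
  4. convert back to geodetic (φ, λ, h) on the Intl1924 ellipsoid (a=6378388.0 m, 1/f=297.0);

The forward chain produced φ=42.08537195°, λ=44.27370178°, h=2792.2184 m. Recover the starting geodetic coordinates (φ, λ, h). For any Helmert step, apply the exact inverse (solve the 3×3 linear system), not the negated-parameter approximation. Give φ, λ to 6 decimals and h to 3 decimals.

φ=42.081253°, λ=44.279520°, h=2363.335 m

start: φ=42.085372°, λ=44.273702°, h=2792.218 m
→ ECEF (a=6378388.000, f=1/297.0): X=3396006.0616, Y=3310981.7494, Z=4254590.8463
→ Helmert⁻¹: X=3395425.9726, Y=3310540.3674, Z=4254453.3378
→ Helmert⁻¹: X=3395506.3550, Y=3311167.1787, Z=4253890.3782
→ geod (Bowring, a=6378137.000): φ=42.08125300°, λ=44.27952000°, h=2363.3350 m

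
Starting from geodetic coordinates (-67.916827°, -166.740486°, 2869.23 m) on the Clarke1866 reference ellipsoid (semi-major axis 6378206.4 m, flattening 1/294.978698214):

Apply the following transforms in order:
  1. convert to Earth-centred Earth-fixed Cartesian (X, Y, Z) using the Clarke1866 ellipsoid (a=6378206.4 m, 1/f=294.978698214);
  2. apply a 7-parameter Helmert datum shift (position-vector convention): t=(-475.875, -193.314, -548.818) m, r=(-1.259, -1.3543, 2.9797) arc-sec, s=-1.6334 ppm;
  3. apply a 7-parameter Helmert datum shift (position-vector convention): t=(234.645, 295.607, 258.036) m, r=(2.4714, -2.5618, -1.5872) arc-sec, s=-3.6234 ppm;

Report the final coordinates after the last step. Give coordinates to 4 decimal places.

start: φ=-67.916827°, λ=-166.740486°, h=2869.230 m
→ ECEF (a=6378206.400, f=1/294.978698214): X=-2341837.3024, Y=-551839.9274, Z=-5890083.0173
→ Helmert 7p (PV): X=-2342262.7072, Y=-552102.1220, Z=-5890634.2222
→ Helmert 7p (PV): X=-2341950.6624, Y=-551715.9115, Z=-5890390.5478

X=-2341950.6624 m, Y=-551715.9115 m, Z=-5890390.5478 m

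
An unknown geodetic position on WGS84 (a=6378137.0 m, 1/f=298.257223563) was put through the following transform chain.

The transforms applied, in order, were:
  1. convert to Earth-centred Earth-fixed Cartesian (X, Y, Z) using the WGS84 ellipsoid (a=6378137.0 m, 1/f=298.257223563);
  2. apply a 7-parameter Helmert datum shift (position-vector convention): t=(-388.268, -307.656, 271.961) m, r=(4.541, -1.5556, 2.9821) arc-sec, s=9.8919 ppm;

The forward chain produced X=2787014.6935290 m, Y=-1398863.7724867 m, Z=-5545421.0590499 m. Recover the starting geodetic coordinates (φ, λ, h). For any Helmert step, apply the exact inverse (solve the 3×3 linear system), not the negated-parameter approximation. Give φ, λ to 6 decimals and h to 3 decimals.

φ=-60.812995°, λ=-26.648004°, h=478.484 m

start: X=2787014.6935, Y=-1398863.7725, Z=-5545421.0590 m
→ Helmert⁻¹: X=2787313.3433, Y=-1398704.6694, Z=-5545628.3914
→ geod (Bowring, a=6378137.000): φ=-60.81299500°, λ=-26.64800400°, h=478.4840 m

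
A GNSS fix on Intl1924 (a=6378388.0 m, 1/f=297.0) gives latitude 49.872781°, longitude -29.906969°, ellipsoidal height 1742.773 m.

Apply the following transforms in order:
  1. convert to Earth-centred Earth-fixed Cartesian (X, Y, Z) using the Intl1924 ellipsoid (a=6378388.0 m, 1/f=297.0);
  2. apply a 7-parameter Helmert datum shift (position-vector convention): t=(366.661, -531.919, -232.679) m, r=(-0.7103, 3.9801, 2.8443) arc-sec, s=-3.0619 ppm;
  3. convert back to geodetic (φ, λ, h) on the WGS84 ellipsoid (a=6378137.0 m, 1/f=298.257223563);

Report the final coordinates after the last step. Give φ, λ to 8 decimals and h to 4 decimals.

φ=49.86575824°, λ=-29.90919728°, h=2118.5212 m

start: φ=49.872781°, λ=-29.906969°, h=1742.773 m
→ ECEF (a=6378388.000, f=1/297.0): X=3571376.2285, Y=-2054210.4830, Z=4855106.9914
→ Helmert 7p (PV): X=3571853.9650, Y=-2054670.1455, Z=4854797.6071
→ geod (Bowring, a=6378137.000): φ=49.86575824°, λ=-29.90919728°, h=2118.5212 m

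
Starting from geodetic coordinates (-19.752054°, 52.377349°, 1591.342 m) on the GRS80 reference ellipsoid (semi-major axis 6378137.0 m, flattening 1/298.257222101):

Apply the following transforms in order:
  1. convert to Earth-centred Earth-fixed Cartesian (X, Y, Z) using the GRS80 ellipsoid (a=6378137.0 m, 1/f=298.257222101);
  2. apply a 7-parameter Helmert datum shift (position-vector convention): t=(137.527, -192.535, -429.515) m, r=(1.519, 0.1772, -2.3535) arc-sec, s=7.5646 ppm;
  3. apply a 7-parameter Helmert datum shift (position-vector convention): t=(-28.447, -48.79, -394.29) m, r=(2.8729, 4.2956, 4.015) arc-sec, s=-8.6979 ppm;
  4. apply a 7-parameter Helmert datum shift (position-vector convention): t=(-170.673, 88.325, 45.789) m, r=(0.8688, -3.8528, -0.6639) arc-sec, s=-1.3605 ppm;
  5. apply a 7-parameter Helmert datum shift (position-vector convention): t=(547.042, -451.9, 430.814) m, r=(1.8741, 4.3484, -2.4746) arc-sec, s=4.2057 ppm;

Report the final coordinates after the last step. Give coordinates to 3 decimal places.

X=3667293.591 m, Y=4757021.235 m, Z=-2142696.014 m

start: φ=-19.752054°, λ=52.377349°, h=1591.342 m
→ ECEF (a=6378137.000, f=1/298.257222101): X=3666819.4098, Y=4757570.1189, Z=-2142421.3824
→ Helmert 7p (PV): X=3667037.1190, Y=4757387.5116, Z=-2142835.2176
→ Helmert 7p (PV): X=3666839.5479, Y=4757398.5672, Z=-2143220.9759
→ Helmert 7p (PV): X=3666719.2316, Y=4757477.6447, Z=-2143083.7401
→ Helmert 7p (PV): X=3667293.5915, Y=4757021.2346, Z=-2142696.0140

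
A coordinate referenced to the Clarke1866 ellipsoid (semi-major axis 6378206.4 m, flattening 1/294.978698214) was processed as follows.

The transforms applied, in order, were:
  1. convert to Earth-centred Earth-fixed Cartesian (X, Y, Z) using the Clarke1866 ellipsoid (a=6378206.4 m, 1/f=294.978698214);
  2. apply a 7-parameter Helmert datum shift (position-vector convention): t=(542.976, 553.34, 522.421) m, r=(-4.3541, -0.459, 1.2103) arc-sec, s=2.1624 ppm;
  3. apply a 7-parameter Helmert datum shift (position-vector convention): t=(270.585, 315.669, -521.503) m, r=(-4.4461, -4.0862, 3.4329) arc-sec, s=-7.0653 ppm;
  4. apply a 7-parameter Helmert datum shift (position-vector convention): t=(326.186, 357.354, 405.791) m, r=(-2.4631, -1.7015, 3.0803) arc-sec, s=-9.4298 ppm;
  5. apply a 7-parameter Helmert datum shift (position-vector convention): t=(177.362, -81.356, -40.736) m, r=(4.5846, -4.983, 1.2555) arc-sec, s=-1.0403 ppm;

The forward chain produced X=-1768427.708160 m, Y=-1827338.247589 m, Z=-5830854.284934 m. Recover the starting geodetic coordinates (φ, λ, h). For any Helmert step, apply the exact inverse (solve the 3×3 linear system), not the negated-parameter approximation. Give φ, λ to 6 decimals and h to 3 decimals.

start: X=-1768427.7082, Y=-1827338.2476, Z=-5830854.2849 m
→ Helmert⁻¹: X=-1768758.8935, Y=-1827377.6248, Z=-5830736.2679
→ Helmert⁻¹: X=-1769177.1577, Y=-1827656.1607, Z=-5831204.2766
→ Helmert⁻¹: X=-1769606.1747, Y=-1827829.6100, Z=-5830728.3122
→ Helmert⁻¹: X=-1770169.0268, Y=-1828245.5156, Z=-5831272.7775
→ geod (Bowring, a=6378206.400): φ=-66.56558900°, λ=-134.07535700°, h=2339.4250 m

φ=-66.565589°, λ=-134.075357°, h=2339.425 m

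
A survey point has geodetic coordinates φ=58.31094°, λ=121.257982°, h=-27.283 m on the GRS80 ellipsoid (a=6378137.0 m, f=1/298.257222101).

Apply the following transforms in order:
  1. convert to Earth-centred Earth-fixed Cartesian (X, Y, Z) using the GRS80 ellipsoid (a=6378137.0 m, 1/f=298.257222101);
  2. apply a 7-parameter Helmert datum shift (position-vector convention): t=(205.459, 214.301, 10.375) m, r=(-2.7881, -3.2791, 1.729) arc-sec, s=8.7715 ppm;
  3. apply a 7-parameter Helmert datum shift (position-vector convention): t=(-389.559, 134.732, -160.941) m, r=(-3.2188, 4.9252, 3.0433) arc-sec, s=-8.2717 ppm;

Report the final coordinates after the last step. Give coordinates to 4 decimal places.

X=-1742975.3454 m, Y=2871556.8292 m, Z=5403769.6369 m

start: φ=58.310940°, λ=121.257982°, h=-27.283 m
→ ECEF (a=6378137.000, f=1/298.257222101): X=-1742767.0664, Y=2871089.3082, Z=5403987.2135
→ Helmert 7p (PV): X=-1742686.8717, Y=2871387.2310, Z=5403978.4745
→ Helmert 7p (PV): X=-1742975.3454, Y=2871556.8292, Z=5403769.6369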